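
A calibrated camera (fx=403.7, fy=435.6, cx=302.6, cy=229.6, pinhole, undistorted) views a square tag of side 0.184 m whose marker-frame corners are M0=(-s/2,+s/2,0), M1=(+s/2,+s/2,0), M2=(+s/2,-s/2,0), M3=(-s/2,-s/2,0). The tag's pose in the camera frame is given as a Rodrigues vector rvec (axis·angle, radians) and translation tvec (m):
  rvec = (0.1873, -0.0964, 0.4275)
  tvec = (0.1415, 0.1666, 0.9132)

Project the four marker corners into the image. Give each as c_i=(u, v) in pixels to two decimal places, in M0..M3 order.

Intrinsics K: fx=403.7, fy=435.6, cx=302.6, cy=229.6
Marker side s = 0.184 m; corners in marker frame (Z=0):
  M0 = (-0.0920, +0.0920, 0)
  M1 = (+0.0920, +0.0920, 0)
  M2 = (+0.0920, -0.0920, 0)
  M3 = (-0.0920, -0.0920, 0)
rvec = (0.1873, -0.0964, 0.4275), |rvec| = θ = 0.47658 rad = 27.306°
Rodrigues: sinθ=0.45874, 1−cosθ=0.11143; R = I + sinθ·[k]× + (1−cosθ)·[k]×²:
    [+0.90578 -0.42036 -0.05351]
    [+0.40264 +0.89313 -0.20051]
    [+0.13208 +0.16007 +0.97823]
t = (0.1415, 0.1666, 0.9132) m
M0: Pc = R·M0+t = (+0.01950, +0.21172, +0.91578); u = 403.7·(+0.01950)/0.91578 + 302.6 = 311.1941, v = 435.6·(+0.21172)/0.91578 + 229.6 = 330.3095
M1: Pc = R·M1+t = (+0.18616, +0.28581, +0.94008); u = 403.7·(+0.18616)/0.94008 + 302.6 = 382.5427, v = 435.6·(+0.28581)/0.94008 + 229.6 = 362.0350
M2: Pc = R·M2+t = (+0.26350, +0.12148, +0.91062); u = 403.7·(+0.26350)/0.91062 + 302.6 = 419.4175, v = 435.6·(+0.12148)/0.91062 + 229.6 = 287.7081
M3: Pc = R·M3+t = (+0.09684, +0.04739, +0.88632); u = 403.7·(+0.09684)/0.88632 + 302.6 = 346.7090, v = 435.6·(+0.04739)/0.88632 + 229.6 = 252.8904

c0=(311.19, 330.31) c1=(382.54, 362.03) c2=(419.42, 287.71) c3=(346.71, 252.89)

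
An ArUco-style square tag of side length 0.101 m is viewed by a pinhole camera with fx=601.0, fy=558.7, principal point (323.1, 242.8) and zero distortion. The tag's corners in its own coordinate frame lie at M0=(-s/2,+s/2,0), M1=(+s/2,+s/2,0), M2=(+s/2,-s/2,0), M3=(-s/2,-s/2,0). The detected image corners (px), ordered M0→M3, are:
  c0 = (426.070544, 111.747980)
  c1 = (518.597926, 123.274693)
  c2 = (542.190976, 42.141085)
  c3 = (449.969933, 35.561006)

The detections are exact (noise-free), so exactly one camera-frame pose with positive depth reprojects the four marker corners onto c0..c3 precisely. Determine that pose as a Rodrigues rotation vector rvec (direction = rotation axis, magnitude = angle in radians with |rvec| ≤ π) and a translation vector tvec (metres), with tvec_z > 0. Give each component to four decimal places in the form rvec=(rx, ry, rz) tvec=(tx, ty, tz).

Intrinsics K: fx=601.0, fy=558.7, cx=323.1, cy=242.8
Marker side s = 0.101 m; corners in marker frame (Z=0):
  M0 = (-0.0505, +0.0505, 0)
  M1 = (+0.0505, +0.0505, 0)
  M2 = (+0.0505, -0.0505, 0)
  M3 = (-0.0505, -0.0505, 0)
Detected image corners:
  c0 = (426.070544, 111.747980) px
  c1 = (518.597926, 123.274693) px
  c2 = (542.190976, 42.141085) px
  c3 = (449.969933, 35.561006) px
Planar DLT: solve 8×8 A·h = b for H (H[2,2]=1):
  H  [+623.53877 -325.87293 +482.91771]
  H  [+42.41344 +763.42427 +77.67168]
  H  [-0.60107 -0.18735 +1.00000]
B = K⁻¹H; ‖b₁‖=1.525216, ‖b₂‖=1.525216; λ = 2/(‖b₁‖+‖b₂‖) = 0.655645, sign → tz>0 ⇒ λ=+0.655645
r₁ = λ·B[:,0] = (+0.89210,+0.22104,-0.39409); r₂ = λ·B[:,1] = (-0.28947,+0.94927,-0.12283)
r₃ = r₁×r₂ = (+0.34695,+0.22366,+0.91083); SVD([r₁ r₂ r₃]) → R = UVᵀ:
  R  [+0.89210 -0.28947 +0.34695]
  R  [+0.22104 +0.94927 +0.22366]
  R  [-0.39409 -0.12283 +0.91083]
t = (+0.17435, -0.19378, +0.65564) m
tr R = 2.752198; θ = arccos((tr R − 1)/2) = 0.503086 rad = 28.825°
axis k = ((R−Rᵀ)₃₂, (R−Rᵀ)₁₃, (R−Rᵀ)₂₁) / (2 sinθ) = (-0.359331, +0.768501, +0.529422)
rvec = θ·k = (-0.180775, +0.386622, +0.266345)

rvec=(-0.1808, 0.3866, 0.2663) tvec=(0.1743, -0.1938, 0.6556)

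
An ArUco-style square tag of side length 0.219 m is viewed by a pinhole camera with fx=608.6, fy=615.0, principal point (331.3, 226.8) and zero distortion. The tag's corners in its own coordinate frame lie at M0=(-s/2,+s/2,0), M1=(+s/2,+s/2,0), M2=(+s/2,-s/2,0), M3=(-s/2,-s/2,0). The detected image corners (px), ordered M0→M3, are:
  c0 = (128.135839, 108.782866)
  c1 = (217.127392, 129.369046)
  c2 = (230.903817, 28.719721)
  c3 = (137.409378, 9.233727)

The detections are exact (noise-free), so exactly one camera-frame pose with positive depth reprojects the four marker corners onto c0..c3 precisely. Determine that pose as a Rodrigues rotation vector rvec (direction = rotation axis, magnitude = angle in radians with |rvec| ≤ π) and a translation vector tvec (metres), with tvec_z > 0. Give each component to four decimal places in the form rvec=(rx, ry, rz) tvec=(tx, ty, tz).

rvec=(0.2807, 0.1609, 0.2184) tvec=(-0.3435, -0.3470, 1.3620)

Intrinsics K: fx=608.6, fy=615.0, cx=331.3, cy=226.8
Marker side s = 0.219 m; corners in marker frame (Z=0):
  M0 = (-0.1095, +0.1095, 0)
  M1 = (+0.1095, +0.1095, 0)
  M2 = (+0.1095, -0.1095, 0)
  M3 = (-0.1095, -0.1095, 0)
Detected image corners:
  c0 = (128.135839, 108.782866) px
  c1 = (217.127392, 129.369046) px
  c2 = (230.903817, 28.719721) px
  c3 = (137.409378, 9.233727) px
Planar DLT: solve 8×8 A·h = b for H (H[2,2]=1):
  H  [+399.81380 -14.41499 +177.79502]
  H  [+85.13224 +471.79293 +70.09503]
  H  [-0.09294 +0.21361 +1.00000]
B = K⁻¹H; ‖b₁‖=0.734214, ‖b₂‖=0.734214; λ = 2/(‖b₁‖+‖b₂‖) = 1.362001, sign → tz>0 ⇒ λ=+1.362001
r₁ = λ·B[:,0] = (+0.96366,+0.23522,-0.12659); r₂ = λ·B[:,1] = (-0.19063,+0.93756,+0.29093)
r₃ = r₁×r₂ = (+0.18712,-0.25623,+0.94833); SVD([r₁ r₂ r₃]) → R = UVᵀ:
  R  [+0.96366 -0.19063 +0.18712]
  R  [+0.23522 +0.93756 -0.25623]
  R  [-0.12659 +0.29093 +0.94833]
t = (-0.34353, -0.34704, +1.36200) m
tr R = 2.849556; θ = arccos((tr R − 1)/2) = 0.390344 rad = 22.365°
axis k = ((R−Rᵀ)₃₂, (R−Rᵀ)₁₃, (R−Rᵀ)₂₁) / (2 sinθ) = (+0.718985, +0.412219, +0.559585)
rvec = θ·k = (+0.280652, +0.160907, +0.218431)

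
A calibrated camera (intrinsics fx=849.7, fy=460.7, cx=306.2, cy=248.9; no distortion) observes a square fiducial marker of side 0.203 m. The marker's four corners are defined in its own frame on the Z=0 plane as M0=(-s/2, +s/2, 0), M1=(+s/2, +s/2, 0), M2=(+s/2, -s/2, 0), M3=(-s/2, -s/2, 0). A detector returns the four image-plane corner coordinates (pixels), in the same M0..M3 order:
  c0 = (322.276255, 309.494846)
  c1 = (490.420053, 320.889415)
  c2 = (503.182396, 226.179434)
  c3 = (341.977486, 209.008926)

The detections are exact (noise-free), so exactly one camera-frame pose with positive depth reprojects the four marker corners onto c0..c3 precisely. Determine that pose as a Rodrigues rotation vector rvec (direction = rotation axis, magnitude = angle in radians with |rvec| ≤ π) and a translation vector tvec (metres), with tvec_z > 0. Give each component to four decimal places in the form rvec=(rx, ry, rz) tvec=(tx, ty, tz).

rvec=(-0.1489, -0.3176, 0.1362) tvec=(0.1236, 0.0346, 0.9459)

Intrinsics K: fx=849.7, fy=460.7, cx=306.2, cy=248.9
Marker side s = 0.203 m; corners in marker frame (Z=0):
  M0 = (-0.1015, +0.1015, 0)
  M1 = (+0.1015, +0.1015, 0)
  M2 = (+0.1015, -0.1015, 0)
  M3 = (-0.1015, -0.1015, 0)
Detected image corners:
  c0 = (322.276255, 309.494846) px
  c1 = (490.420053, 320.889415) px
  c2 = (503.182396, 226.179434) px
  c3 = (341.977486, 209.008926) px
Planar DLT: solve 8×8 A·h = b for H (H[2,2]=1):
  H  [+942.41998 -152.47601 +417.26127]
  H  [+155.14657 +433.35671 +265.74997]
  H  [+0.31733 -0.17629 +1.00000]
B = K⁻¹H; ‖b₁‖=1.057162, ‖b₂‖=1.057162; λ = 2/(‖b₁‖+‖b₂‖) = 0.945929, sign → tz>0 ⇒ λ=+0.945929
r₁ = λ·B[:,0] = (+0.94098,+0.15638,+0.30017); r₂ = λ·B[:,1] = (-0.10965,+0.97988,-0.16676)
r₃ = r₁×r₂ = (-0.32021,+0.12400,+0.93920); SVD([r₁ r₂ r₃]) → R = UVᵀ:
  R  [+0.94098 -0.10965 -0.32021]
  R  [+0.15638 +0.97988 +0.12400]
  R  [+0.30017 -0.16676 +0.93920]
t = (+0.12364, +0.03460, +0.94593) m
tr R = 2.860056; θ = arccos((tr R − 1)/2) = 0.376308 rad = 21.561°
axis k = ((R−Rᵀ)₃₂, (R−Rᵀ)₁₃, (R−Rᵀ)₂₁) / (2 sinθ) = (-0.395610, -0.844085, +0.361958)
rvec = θ·k = (-0.148871, -0.317635, +0.136208)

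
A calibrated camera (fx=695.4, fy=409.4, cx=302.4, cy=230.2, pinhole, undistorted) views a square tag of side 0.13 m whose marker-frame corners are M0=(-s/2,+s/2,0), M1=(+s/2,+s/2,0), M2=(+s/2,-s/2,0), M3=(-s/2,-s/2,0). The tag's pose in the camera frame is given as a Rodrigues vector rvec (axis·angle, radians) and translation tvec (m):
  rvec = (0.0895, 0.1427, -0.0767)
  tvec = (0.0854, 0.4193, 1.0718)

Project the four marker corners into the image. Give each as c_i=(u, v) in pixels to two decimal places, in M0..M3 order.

Intrinsics K: fx=695.4, fy=409.4, cx=302.4, cy=230.2
Marker side s = 0.13 m; corners in marker frame (Z=0):
  M0 = (-0.0650, +0.0650, 0)
  M1 = (+0.0650, +0.0650, 0)
  M2 = (+0.0650, -0.0650, 0)
  M3 = (-0.0650, -0.0650, 0)
rvec = (0.0895, 0.1427, -0.0767), |rvec| = θ = 0.18508 rad = 10.605°
Rodrigues: sinθ=0.18403, 1−cosθ=0.01708; R = I + sinθ·[k]× + (1−cosθ)·[k]×²:
    [+0.98691 +0.08263 +0.13846]
    [-0.06990 +0.99307 -0.09445]
    [-0.14531 +0.08353 +0.98585]
t = (0.0854, 0.4193, 1.0718) m
M0: Pc = R·M0+t = (+0.02662, +0.48839, +1.08667); u = 695.4·(+0.02662)/1.08667 + 302.4 = 319.4360, v = 409.4·(+0.48839)/1.08667 + 230.2 = 414.1999
M1: Pc = R·M1+t = (+0.15492, +0.47931, +1.06778); u = 695.4·(+0.15492)/1.06778 + 302.4 = 403.2927, v = 409.4·(+0.47931)/1.06778 + 230.2 = 413.9713
M2: Pc = R·M2+t = (+0.14418, +0.35021, +1.05693); u = 695.4·(+0.14418)/1.05693 + 302.4 = 397.2617, v = 409.4·(+0.35021)/1.05693 + 230.2 = 365.8527
M3: Pc = R·M3+t = (+0.01588, +0.35929, +1.07582); u = 695.4·(+0.01588)/1.07582 + 302.4 = 312.6645, v = 409.4·(+0.35929)/1.07582 + 230.2 = 366.9286

c0=(319.44, 414.20) c1=(403.29, 413.97) c2=(397.26, 365.85) c3=(312.66, 366.93)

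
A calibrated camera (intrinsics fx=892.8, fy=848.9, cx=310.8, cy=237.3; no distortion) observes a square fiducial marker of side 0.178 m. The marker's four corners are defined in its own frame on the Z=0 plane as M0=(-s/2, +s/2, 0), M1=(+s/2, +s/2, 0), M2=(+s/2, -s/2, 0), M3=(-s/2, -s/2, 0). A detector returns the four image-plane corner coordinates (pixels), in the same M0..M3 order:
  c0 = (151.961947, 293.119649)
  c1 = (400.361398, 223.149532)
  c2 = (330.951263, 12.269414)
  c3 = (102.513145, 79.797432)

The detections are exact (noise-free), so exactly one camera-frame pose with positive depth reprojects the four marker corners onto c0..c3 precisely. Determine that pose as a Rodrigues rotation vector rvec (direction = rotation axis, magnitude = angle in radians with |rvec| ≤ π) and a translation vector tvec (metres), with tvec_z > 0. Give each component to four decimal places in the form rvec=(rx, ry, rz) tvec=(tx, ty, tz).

rvec=(-0.2815, 0.0930, -0.2790) tvec=(-0.0474, -0.0669, 0.6367)

Intrinsics K: fx=892.8, fy=848.9, cx=310.8, cy=237.3
Marker side s = 0.178 m; corners in marker frame (Z=0):
  M0 = (-0.0890, +0.0890, 0)
  M1 = (+0.0890, +0.0890, 0)
  M2 = (+0.0890, -0.0890, 0)
  M3 = (-0.0890, -0.0890, 0)
Detected image corners:
  c0 = (151.961947, 293.119649) px
  c1 = (400.361398, 223.149532) px
  c2 = (330.951263, 12.269414) px
  c3 = (102.513145, 79.797432) px
Planar DLT: solve 8×8 A·h = b for H (H[2,2]=1):
  H  [+1317.17050 +222.53866 +244.39492]
  H  [-398.30708 +1123.17387 +148.08405]
  H  [-0.08121 -0.45012 +1.00000]
B = K⁻¹H; ‖b₁‖=1.570593, ‖b₂‖=1.570593; λ = 2/(‖b₁‖+‖b₂‖) = 0.636702, sign → tz>0 ⇒ λ=+0.636702
r₁ = λ·B[:,0] = (+0.95734,-0.28429,-0.05171); r₂ = λ·B[:,1] = (+0.25847,+0.92253,-0.28659)
r₃ = r₁×r₂ = (+0.12918,+0.26100,+0.95666); SVD([r₁ r₂ r₃]) → R = UVᵀ:
  R  [+0.95734 +0.25847 +0.12918]
  R  [-0.28429 +0.92253 +0.26100]
  R  [-0.05171 -0.28659 +0.95666]
t = (-0.04736, -0.06691, +0.63670) m
tr R = 2.836529; θ = arccos((tr R − 1)/2) = 0.407121 rad = 23.326°
axis k = ((R−Rᵀ)₃₂, (R−Rᵀ)₁₃, (R−Rᵀ)₂₁) / (2 sinθ) = (-0.691457, +0.228409, -0.685359)
rvec = θ·k = (-0.281506, +0.092990, -0.279024)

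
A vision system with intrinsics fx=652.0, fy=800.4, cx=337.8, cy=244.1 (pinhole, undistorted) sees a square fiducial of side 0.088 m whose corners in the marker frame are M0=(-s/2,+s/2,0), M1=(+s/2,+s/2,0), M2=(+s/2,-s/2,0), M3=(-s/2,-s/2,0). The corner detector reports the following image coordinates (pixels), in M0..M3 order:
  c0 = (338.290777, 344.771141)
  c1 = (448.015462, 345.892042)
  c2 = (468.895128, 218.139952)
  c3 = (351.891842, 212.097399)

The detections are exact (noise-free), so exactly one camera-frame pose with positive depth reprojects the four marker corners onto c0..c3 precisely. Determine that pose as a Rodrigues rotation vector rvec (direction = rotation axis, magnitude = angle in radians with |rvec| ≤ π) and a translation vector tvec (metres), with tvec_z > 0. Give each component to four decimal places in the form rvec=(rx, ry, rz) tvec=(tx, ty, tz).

rvec=(0.4058, -0.1902, 0.0735) tvec=(0.0483, 0.0234, 0.4865)

Intrinsics K: fx=652.0, fy=800.4, cx=337.8, cy=244.1
Marker side s = 0.088 m; corners in marker frame (Z=0):
  M0 = (-0.0440, +0.0440, 0)
  M1 = (+0.0440, +0.0440, 0)
  M2 = (+0.0440, -0.0440, 0)
  M3 = (-0.0440, -0.0440, 0)
Detected image corners:
  c0 = (338.290777, 344.771141) px
  c1 = (448.015462, 345.892042) px
  c2 = (468.895128, 218.139952) px
  c3 = (351.891842, 212.097399) px
Planar DLT: solve 8×8 A·h = b for H (H[2,2]=1):
  H  [+1450.60412 +121.39552 +402.48995]
  H  [+153.98533 +1701.02161 +282.52500]
  H  [+0.40774 +0.79162 +1.00000]
B = K⁻¹H; ‖b₁‖=2.055599, ‖b₂‖=2.055599; λ = 2/(‖b₁‖+‖b₂‖) = 0.486476, sign → tz>0 ⇒ λ=+0.486476
r₁ = λ·B[:,0] = (+0.97957,+0.03310,+0.19835); r₂ = λ·B[:,1] = (-0.10894,+0.91642,+0.38510)
r₃ = r₁×r₂ = (-0.16903,-0.39885,+0.90131); SVD([r₁ r₂ r₃]) → R = UVᵀ:
  R  [+0.97957 -0.10894 -0.16903]
  R  [+0.03310 +0.91642 -0.39885]
  R  [+0.19835 +0.38510 +0.90131]
t = (+0.04827, +0.02335, +0.48648) m
tr R = 2.797297; θ = arccos((tr R − 1)/2) = 0.454117 rad = 26.019°
axis k = ((R−Rᵀ)₃₂, (R−Rᵀ)₁₃, (R−Rᵀ)₂₁) / (2 sinθ) = (+0.893554, -0.418748, +0.161902)
rvec = θ·k = (+0.405778, -0.190160, +0.073523)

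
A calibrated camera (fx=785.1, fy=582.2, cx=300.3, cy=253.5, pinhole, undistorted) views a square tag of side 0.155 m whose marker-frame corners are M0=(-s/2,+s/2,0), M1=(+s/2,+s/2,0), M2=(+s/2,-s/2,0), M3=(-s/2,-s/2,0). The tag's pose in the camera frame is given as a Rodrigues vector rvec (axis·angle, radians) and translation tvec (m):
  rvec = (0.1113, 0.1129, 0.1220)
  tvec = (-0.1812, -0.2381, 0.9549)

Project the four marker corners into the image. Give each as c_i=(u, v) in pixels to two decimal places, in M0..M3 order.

Intrinsics K: fx=785.1, fy=582.2, cx=300.3, cy=253.5
Marker side s = 0.155 m; corners in marker frame (Z=0):
  M0 = (-0.0775, +0.0775, 0)
  M1 = (+0.0775, +0.0775, 0)
  M2 = (+0.0775, -0.0775, 0)
  M3 = (-0.0775, -0.0775, 0)
rvec = (0.1113, 0.1129, 0.1220), |rvec| = θ = 0.20005 rad = 11.462°
Rodrigues: sinθ=0.19871, 1−cosθ=0.01994; R = I + sinθ·[k]× + (1−cosθ)·[k]×²:
    [+0.98623 -0.11493 +0.11892]
    [+0.12745 +0.98641 -0.10370]
    [-0.10538 +0.11742 +0.98747]
t = (-0.1812, -0.2381, 0.9549) m
M0: Pc = R·M0+t = (-0.26654, -0.17153, +0.97217); u = 785.1·(-0.26654)/0.97217 + 300.3 = 85.0487, v = 582.2·(-0.17153)/0.97217 + 253.5 = 150.7758
M1: Pc = R·M1+t = (-0.11367, -0.15178, +0.95583); u = 785.1·(-0.11367)/0.95583 + 300.3 = 206.9308, v = 582.2·(-0.15178)/0.95583 + 253.5 = 161.0530
M2: Pc = R·M2+t = (-0.09586, -0.30467, +0.93763); u = 785.1·(-0.09586)/0.93763 + 300.3 = 220.0341, v = 582.2·(-0.30467)/0.93763 + 253.5 = 64.3230
M3: Pc = R·M3+t = (-0.24873, -0.32442, +0.95397); u = 785.1·(-0.24873)/0.95397 + 300.3 = 95.6022, v = 582.2·(-0.32442)/0.95397 + 253.5 = 55.5060

c0=(85.05, 150.78) c1=(206.93, 161.05) c2=(220.03, 64.32) c3=(95.60, 55.51)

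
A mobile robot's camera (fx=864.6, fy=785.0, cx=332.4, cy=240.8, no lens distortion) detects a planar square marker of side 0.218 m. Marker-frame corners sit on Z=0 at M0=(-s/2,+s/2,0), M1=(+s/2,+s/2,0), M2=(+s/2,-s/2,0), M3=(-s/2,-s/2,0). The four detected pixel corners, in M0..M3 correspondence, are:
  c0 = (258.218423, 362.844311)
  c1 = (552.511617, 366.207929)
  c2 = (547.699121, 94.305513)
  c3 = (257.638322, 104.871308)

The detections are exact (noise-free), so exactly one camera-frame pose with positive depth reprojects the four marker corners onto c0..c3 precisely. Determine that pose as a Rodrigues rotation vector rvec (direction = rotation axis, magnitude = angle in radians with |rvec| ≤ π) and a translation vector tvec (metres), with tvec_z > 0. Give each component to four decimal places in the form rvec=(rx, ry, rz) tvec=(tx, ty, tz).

rvec=(-0.0409, 0.1571, -0.0089) tvec=(0.0506, -0.0079, 0.6455)

Intrinsics K: fx=864.6, fy=785.0, cx=332.4, cy=240.8
Marker side s = 0.218 m; corners in marker frame (Z=0):
  M0 = (-0.1090, +0.1090, 0)
  M1 = (+0.1090, +0.1090, 0)
  M2 = (+0.1090, -0.1090, 0)
  M3 = (-0.1090, -0.1090, 0)
Detected image corners:
  c0 = (258.218423, 362.844311) px
  c1 = (552.511617, 366.207929) px
  c2 = (547.699121, 94.305513) px
  c3 = (257.638322, 104.871308) px
Planar DLT: solve 8×8 A·h = b for H (H[2,2]=1):
  H  [+1242.40205 -13.83154 +400.15315]
  H  [-72.91136 +1199.56624 +231.17757]
  H  [-0.24205 -0.06421 +1.00000]
B = K⁻¹H; ‖b₁‖=1.549164, ‖b₂‖=1.549164; λ = 2/(‖b₁‖+‖b₂‖) = 0.645510, sign → tz>0 ⇒ λ=+0.645510
r₁ = λ·B[:,0] = (+0.98765,-0.01203,-0.15624); r₂ = λ·B[:,1] = (+0.00561,+0.99912,-0.04145)
r₃ = r₁×r₂ = (+0.15661,+0.04006,+0.98685); SVD([r₁ r₂ r₃]) → R = UVᵀ:
  R  [+0.98765 +0.00561 +0.15661]
  R  [-0.01203 +0.99912 +0.04006]
  R  [-0.15624 -0.04145 +0.98685]
t = (+0.05058, -0.00791, +0.64551) m
tr R = 2.973618; θ = arccos((tr R − 1)/2) = 0.162604 rad = 9.316°
axis k = ((R−Rᵀ)₃₂, (R−Rᵀ)₁₃, (R−Rᵀ)₂₁) / (2 sinθ) = (-0.251760, +0.966256, -0.054472)
rvec = θ·k = (-0.040937, +0.157117, -0.008857)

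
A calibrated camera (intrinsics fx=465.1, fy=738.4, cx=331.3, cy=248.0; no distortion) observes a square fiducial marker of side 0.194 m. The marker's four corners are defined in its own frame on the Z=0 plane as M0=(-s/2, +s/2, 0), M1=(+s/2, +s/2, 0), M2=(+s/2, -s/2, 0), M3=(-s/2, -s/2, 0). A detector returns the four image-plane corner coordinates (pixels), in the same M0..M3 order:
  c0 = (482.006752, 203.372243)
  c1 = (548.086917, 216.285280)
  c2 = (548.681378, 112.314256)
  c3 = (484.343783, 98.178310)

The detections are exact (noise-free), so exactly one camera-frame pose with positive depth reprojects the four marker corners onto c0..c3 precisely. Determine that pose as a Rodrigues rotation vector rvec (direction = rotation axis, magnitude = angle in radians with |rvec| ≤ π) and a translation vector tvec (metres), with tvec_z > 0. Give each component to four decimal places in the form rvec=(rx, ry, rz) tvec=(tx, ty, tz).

rvec=(-0.1742, -0.1120, 0.1026) tvec=(0.5211, -0.1619, 1.3120)

Intrinsics K: fx=465.1, fy=738.4, cx=331.3, cy=248.0
Marker side s = 0.194 m; corners in marker frame (Z=0):
  M0 = (-0.0970, +0.0970, 0)
  M1 = (+0.0970, +0.0970, 0)
  M2 = (+0.0970, -0.0970, 0)
  M3 = (-0.0970, -0.0970, 0)
Detected image corners:
  c0 = (482.006752, 203.372243) px
  c1 = (548.086917, 216.285280) px
  c2 = (548.681378, 112.314256) px
  c3 = (484.343783, 98.178310) px
Planar DLT: solve 8×8 A·h = b for H (H[2,2]=1):
  H  [+376.22835 -77.66583 +516.03562]
  H  [+82.02155 +517.63655 +156.89879]
  H  [+0.07786 -0.13600 +1.00000]
B = K⁻¹H; ‖b₁‖=0.762216, ‖b₂‖=0.762216; λ = 2/(‖b₁‖+‖b₂‖) = 1.311964, sign → tz>0 ⇒ λ=+1.311964
r₁ = λ·B[:,0] = (+0.98851,+0.11142,+0.10215); r₂ = λ·B[:,1] = (-0.09199,+0.97964,-0.17842)
r₃ = r₁×r₂ = (-0.11995,+0.16698,+0.97864); SVD([r₁ r₂ r₃]) → R = UVᵀ:
  R  [+0.98851 -0.09199 -0.11995]
  R  [+0.11142 +0.97964 +0.16698]
  R  [+0.10215 -0.17842 +0.97864]
t = (+0.52111, -0.16187, +1.31196) m
tr R = 2.946790; θ = arccos((tr R − 1)/2) = 0.231186 rad = 13.246°
axis k = ((R−Rᵀ)₃₂, (R−Rᵀ)₁₃, (R−Rᵀ)₂₁) / (2 sinθ) = (-0.753710, -0.484663, +0.443873)
rvec = θ·k = (-0.174247, -0.112048, +0.102618)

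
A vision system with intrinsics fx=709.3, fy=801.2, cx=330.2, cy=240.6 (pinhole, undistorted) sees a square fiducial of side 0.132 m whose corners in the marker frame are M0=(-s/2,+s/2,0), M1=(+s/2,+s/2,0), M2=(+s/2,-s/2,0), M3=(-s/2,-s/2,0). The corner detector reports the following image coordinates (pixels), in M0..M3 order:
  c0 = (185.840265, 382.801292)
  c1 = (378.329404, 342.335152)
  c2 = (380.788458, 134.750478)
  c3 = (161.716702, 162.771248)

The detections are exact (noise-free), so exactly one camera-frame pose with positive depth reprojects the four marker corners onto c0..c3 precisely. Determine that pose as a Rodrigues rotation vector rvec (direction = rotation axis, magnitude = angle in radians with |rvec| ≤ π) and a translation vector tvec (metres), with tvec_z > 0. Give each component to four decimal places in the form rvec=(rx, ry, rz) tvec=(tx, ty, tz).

Intrinsics K: fx=709.3, fy=801.2, cx=330.2, cy=240.6
Marker side s = 0.132 m; corners in marker frame (Z=0):
  M0 = (-0.0660, +0.0660, 0)
  M1 = (+0.0660, +0.0660, 0)
  M2 = (+0.0660, -0.0660, 0)
  M3 = (-0.0660, -0.0660, 0)
Detected image corners:
  c0 = (185.840265, 382.801292) px
  c1 = (378.329404, 342.335152) px
  c2 = (380.788458, 134.750478) px
  c3 = (161.716702, 162.771248) px
Planar DLT: solve 8×8 A·h = b for H (H[2,2]=1):
  H  [+1716.63169 +340.24843 +281.03235]
  H  [-110.83213 +1860.13343 +261.67950]
  H  [+0.59271 +0.94743 +1.00000]
B = K⁻¹H; ‖b₁‖=2.247039, ‖b₂‖=2.247039; λ = 2/(‖b₁‖+‖b₂‖) = 0.445030, sign → tz>0 ⇒ λ=+0.445030
r₁ = λ·B[:,0] = (+0.95426,-0.14077,+0.26378); r₂ = λ·B[:,1] = (+0.01720,+0.90660,+0.42164)
r₃ = r₁×r₂ = (-0.29849,-0.39781,+0.86755); SVD([r₁ r₂ r₃]) → R = UVᵀ:
  R  [+0.95426 +0.01720 -0.29849]
  R  [-0.14077 +0.90660 -0.39781]
  R  [+0.26378 +0.42164 +0.86755]
t = (-0.03085, +0.01171, +0.44503) m
tr R = 2.728410; θ = arccos((tr R − 1)/2) = 0.527228 rad = 30.208°
axis k = ((R−Rᵀ)₃₂, (R−Rᵀ)₁₃, (R−Rᵀ)₂₁) / (2 sinθ) = (+0.814335, -0.558761, -0.156983)
rvec = θ·k = (+0.429340, -0.294594, -0.082766)

rvec=(0.4293, -0.2946, -0.0828) tvec=(-0.0308, 0.0117, 0.4450)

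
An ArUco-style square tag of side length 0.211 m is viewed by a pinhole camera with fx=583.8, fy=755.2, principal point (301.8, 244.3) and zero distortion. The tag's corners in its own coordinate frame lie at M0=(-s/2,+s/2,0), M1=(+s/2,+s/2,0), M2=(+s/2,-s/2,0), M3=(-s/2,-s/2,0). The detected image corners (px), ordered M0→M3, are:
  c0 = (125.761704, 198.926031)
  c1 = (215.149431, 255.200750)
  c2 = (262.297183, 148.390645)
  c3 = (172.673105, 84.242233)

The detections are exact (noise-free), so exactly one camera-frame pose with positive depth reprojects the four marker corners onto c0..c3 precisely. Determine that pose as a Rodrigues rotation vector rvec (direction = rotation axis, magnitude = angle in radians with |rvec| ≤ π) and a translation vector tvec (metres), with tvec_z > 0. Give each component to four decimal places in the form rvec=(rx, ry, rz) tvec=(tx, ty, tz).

Intrinsics K: fx=583.8, fy=755.2, cx=301.8, cy=244.3
Marker side s = 0.211 m; corners in marker frame (Z=0):
  M0 = (-0.1055, +0.1055, 0)
  M1 = (+0.1055, +0.1055, 0)
  M2 = (+0.1055, -0.1055, 0)
  M3 = (-0.1055, -0.1055, 0)
Detected image corners:
  c0 = (125.761704, 198.926031) px
  c1 = (215.149431, 255.200750) px
  c2 = (262.297183, 148.390645) px
  c3 = (172.673105, 84.242233) px
Planar DLT: solve 8×8 A·h = b for H (H[2,2]=1):
  H  [+473.99911 -194.30513 +194.81699]
  H  [+329.16053 +549.67560 +173.36685]
  H  [+0.25679 +0.14744 +1.00000]
B = K⁻¹H; ‖b₁‖=0.807264, ‖b₂‖=0.807264; λ = 2/(‖b₁‖+‖b₂‖) = 1.238752, sign → tz>0 ⇒ λ=+1.238752
r₁ = λ·B[:,0] = (+0.84133,+0.43702,+0.31810); r₂ = λ·B[:,1] = (-0.50671,+0.84255,+0.18264)
r₃ = r₁×r₂ = (-0.18819,-0.31484,+0.93030); SVD([r₁ r₂ r₃]) → R = UVᵀ:
  R  [+0.84133 -0.50671 -0.18819]
  R  [+0.43702 +0.84255 -0.31484]
  R  [+0.31810 +0.18264 +0.93030]
t = (-0.22700, -0.11635, +1.23875) m
tr R = 2.614173; θ = arccos((tr R − 1)/2) = 0.631596 rad = 36.188°
axis k = ((R−Rᵀ)₃₂, (R−Rᵀ)₁₃, (R−Rᵀ)₂₁) / (2 sinθ) = (+0.421289, -0.428744, +0.799184)
rvec = θ·k = (+0.266084, -0.270793, +0.504761)

rvec=(0.2661, -0.2708, 0.5048) tvec=(-0.2270, -0.1164, 1.2388)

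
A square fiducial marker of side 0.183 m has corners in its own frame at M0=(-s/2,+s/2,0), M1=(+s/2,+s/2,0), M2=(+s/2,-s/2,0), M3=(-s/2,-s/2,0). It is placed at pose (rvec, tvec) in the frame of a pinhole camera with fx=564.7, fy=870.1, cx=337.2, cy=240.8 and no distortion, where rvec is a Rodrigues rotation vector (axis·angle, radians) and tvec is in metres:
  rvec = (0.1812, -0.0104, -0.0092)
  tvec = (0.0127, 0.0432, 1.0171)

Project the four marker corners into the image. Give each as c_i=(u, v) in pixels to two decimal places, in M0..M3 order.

c0=(294.53, 353.80) c1=(394.49, 352.06) c2=(395.53, 199.34) c3=(292.27, 200.87)

Intrinsics K: fx=564.7, fy=870.1, cx=337.2, cy=240.8
Marker side s = 0.183 m; corners in marker frame (Z=0):
  M0 = (-0.0915, +0.0915, 0)
  M1 = (+0.0915, +0.0915, 0)
  M2 = (+0.0915, -0.0915, 0)
  M3 = (-0.0915, -0.0915, 0)
rvec = (0.1812, -0.0104, -0.0092), |rvec| = θ = 0.18173 rad = 10.412°
Rodrigues: sinθ=0.18073, 1−cosθ=0.01647; R = I + sinθ·[k]× + (1−cosθ)·[k]×²:
    [+0.99990 +0.00821 -0.01117]
    [-0.01009 +0.98359 -0.18016]
    [+0.00951 +0.18025 +0.98357]
t = (0.0127, 0.0432, 1.0171) m
M0: Pc = R·M0+t = (-0.07804, +0.13412, +1.03272); u = 564.7·(-0.07804)/1.03272 + 337.2 = 294.5272, v = 870.1·(+0.13412)/1.03272 + 240.8 = 353.8012
M1: Pc = R·M1+t = (+0.10494, +0.13227, +1.03446); u = 564.7·(+0.10494)/1.03446 + 337.2 = 394.4867, v = 870.1·(+0.13227)/1.03446 + 240.8 = 352.0581
M2: Pc = R·M2+t = (+0.10344, -0.04772, +1.00148); u = 564.7·(+0.10344)/1.00148 + 337.2 = 395.5264, v = 870.1·(-0.04772)/1.00148 + 240.8 = 199.3390
M3: Pc = R·M3+t = (-0.07954, -0.04587, +0.99974); u = 564.7·(-0.07954)/0.99974 + 337.2 = 292.2706, v = 870.1·(-0.04587)/0.99974 + 240.8 = 200.8737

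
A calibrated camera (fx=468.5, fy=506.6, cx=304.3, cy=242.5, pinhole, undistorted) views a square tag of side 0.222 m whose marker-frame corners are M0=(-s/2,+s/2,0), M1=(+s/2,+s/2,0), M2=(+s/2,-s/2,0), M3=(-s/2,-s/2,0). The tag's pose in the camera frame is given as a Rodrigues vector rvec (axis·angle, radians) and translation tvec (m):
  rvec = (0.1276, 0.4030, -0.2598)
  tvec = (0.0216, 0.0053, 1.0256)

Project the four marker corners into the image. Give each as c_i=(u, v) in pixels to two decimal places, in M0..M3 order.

c0=(284.12, 306.69) c1=(375.64, 287.01) c2=(347.46, 176.89) c3=(256.96, 206.13)

Intrinsics K: fx=468.5, fy=506.6, cx=304.3, cy=242.5
Marker side s = 0.222 m; corners in marker frame (Z=0):
  M0 = (-0.1110, +0.1110, 0)
  M1 = (+0.1110, +0.1110, 0)
  M2 = (+0.1110, -0.1110, 0)
  M3 = (-0.1110, -0.1110, 0)
rvec = (0.1276, 0.4030, -0.2598), |rvec| = θ = 0.49617 rad = 28.429°
Rodrigues: sinθ=0.47606, 1−cosθ=0.12059; R = I + sinθ·[k]× + (1−cosθ)·[k]×²:
    [+0.88739 +0.27446 +0.37043]
    [-0.22408 +0.95896 -0.17371]
    [-0.40290 +0.07114 +0.91247]
t = (0.0216, 0.0053, 1.0256) m
M0: Pc = R·M0+t = (-0.04643, +0.13662, +1.07822); u = 468.5·(-0.04643)/1.07822 + 304.3 = 284.1234, v = 506.6·(+0.13662)/1.07822 + 242.5 = 306.6898
M1: Pc = R·M1+t = (+0.15056, +0.08687, +0.98877); u = 468.5·(+0.15056)/0.98877 + 304.3 = 375.6405, v = 506.6·(+0.08687)/0.98877 + 242.5 = 287.0089
M2: Pc = R·M2+t = (+0.08963, -0.12602, +0.97298); u = 468.5·(+0.08963)/0.97298 + 304.3 = 347.4601, v = 506.6·(-0.12602)/0.97298 + 242.5 = 176.8864
M3: Pc = R·M3+t = (-0.10736, -0.07627, +1.06243); u = 468.5·(-0.10736)/1.06243 + 304.3 = 256.9551, v = 506.6·(-0.07627)/1.06243 + 242.5 = 206.1311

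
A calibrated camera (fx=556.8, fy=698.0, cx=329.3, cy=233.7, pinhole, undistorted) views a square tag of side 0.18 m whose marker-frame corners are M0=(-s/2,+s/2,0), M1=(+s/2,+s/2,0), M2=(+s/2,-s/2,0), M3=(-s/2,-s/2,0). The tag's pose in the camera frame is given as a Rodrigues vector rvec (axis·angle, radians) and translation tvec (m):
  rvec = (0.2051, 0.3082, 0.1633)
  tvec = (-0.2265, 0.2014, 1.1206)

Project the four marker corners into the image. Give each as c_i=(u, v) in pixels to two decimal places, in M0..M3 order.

Intrinsics K: fx=556.8, fy=698.0, cx=329.3, cy=233.7
Marker side s = 0.18 m; corners in marker frame (Z=0):
  M0 = (-0.0900, +0.0900, 0)
  M1 = (+0.0900, +0.0900, 0)
  M2 = (+0.0900, -0.0900, 0)
  M3 = (-0.0900, -0.0900, 0)
rvec = (0.2051, 0.3082, 0.1633), |rvec| = θ = 0.40462 rad = 23.183°
Rodrigues: sinθ=0.39367, 1−cosθ=0.08075; R = I + sinθ·[k]× + (1−cosθ)·[k]×²:
    [+0.94000 -0.12770 +0.31638]
    [+0.19006 +0.96610 -0.17473]
    [-0.28334 +0.22437 +0.93240]
t = (-0.2265, 0.2014, 1.1206) m
M0: Pc = R·M0+t = (-0.32259, +0.27124, +1.16629); u = 556.8·(-0.32259)/1.16629 + 329.3 = 175.2909, v = 698.0·(+0.27124)/1.16629 + 233.7 = 396.0331
M1: Pc = R·M1+t = (-0.15339, +0.30545, +1.11529); u = 556.8·(-0.15339)/1.11529 + 329.3 = 252.7197, v = 698.0·(+0.30545)/1.11529 + 233.7 = 424.8668
M2: Pc = R·M2+t = (-0.13041, +0.13156, +1.07491); u = 556.8·(-0.13041)/1.07491 + 329.3 = 261.7494, v = 698.0·(+0.13156)/1.07491 + 233.7 = 319.1272
M3: Pc = R·M3+t = (-0.29961, +0.09735, +1.12591); u = 556.8·(-0.29961)/1.12591 + 329.3 = 181.1342, v = 698.0·(+0.09735)/1.12591 + 233.7 = 294.0490

c0=(175.29, 396.03) c1=(252.72, 424.87) c2=(261.75, 319.13) c3=(181.13, 294.05)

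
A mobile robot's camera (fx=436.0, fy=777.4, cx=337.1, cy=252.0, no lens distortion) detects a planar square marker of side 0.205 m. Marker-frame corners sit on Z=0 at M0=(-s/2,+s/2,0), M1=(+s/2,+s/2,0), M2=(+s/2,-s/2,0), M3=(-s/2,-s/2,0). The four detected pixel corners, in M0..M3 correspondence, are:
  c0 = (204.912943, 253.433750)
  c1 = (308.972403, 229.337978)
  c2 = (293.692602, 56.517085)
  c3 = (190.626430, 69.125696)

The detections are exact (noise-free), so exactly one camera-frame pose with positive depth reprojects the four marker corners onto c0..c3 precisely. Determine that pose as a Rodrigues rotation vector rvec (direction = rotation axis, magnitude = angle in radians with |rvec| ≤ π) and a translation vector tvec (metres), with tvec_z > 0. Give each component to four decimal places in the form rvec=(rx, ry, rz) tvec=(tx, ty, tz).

Intrinsics K: fx=436.0, fy=777.4, cx=337.1, cy=252.0
Marker side s = 0.205 m; corners in marker frame (Z=0):
  M0 = (-0.1025, +0.1025, 0)
  M1 = (+0.1025, +0.1025, 0)
  M2 = (+0.1025, -0.1025, 0)
  M3 = (-0.1025, -0.1025, 0)
Detected image corners:
  c0 = (204.912943, 253.433750) px
  c1 = (308.972403, 229.337978) px
  c2 = (293.692602, 56.517085) px
  c3 = (190.626430, 69.125696) px
Planar DLT: solve 8×8 A·h = b for H (H[2,2]=1):
  H  [+581.15825 +49.66491 +251.09904]
  H  [-42.94333 +856.44328 +150.99122]
  H  [+0.30453 -0.09026 +1.00000]
B = K⁻¹H; ‖b₁‖=1.149305, ‖b₂‖=1.149305; λ = 2/(‖b₁‖+‖b₂‖) = 0.870091, sign → tz>0 ⇒ λ=+0.870091
r₁ = λ·B[:,0] = (+0.95491,-0.13396,+0.26497); r₂ = λ·B[:,1] = (+0.15983,+0.98402,-0.07853)
r₃ = r₁×r₂ = (-0.25022,+0.11734,+0.96105); SVD([r₁ r₂ r₃]) → R = UVᵀ:
  R  [+0.95491 +0.15983 -0.25022]
  R  [-0.13396 +0.98402 +0.11734]
  R  [+0.26497 -0.07853 +0.96105]
t = (-0.17163, -0.11305, +0.87009) m
tr R = 2.899976; θ = arccos((tr R − 1)/2) = 0.317599 rad = 18.197°
axis k = ((R−Rᵀ)₃₂, (R−Rᵀ)₁₃, (R−Rᵀ)₂₁) / (2 sinθ) = (-0.313610, -0.824859, -0.470378)
rvec = θ·k = (-0.099602, -0.261975, -0.149392)

rvec=(-0.0996, -0.2620, -0.1494) tvec=(-0.1716, -0.1131, 0.8701)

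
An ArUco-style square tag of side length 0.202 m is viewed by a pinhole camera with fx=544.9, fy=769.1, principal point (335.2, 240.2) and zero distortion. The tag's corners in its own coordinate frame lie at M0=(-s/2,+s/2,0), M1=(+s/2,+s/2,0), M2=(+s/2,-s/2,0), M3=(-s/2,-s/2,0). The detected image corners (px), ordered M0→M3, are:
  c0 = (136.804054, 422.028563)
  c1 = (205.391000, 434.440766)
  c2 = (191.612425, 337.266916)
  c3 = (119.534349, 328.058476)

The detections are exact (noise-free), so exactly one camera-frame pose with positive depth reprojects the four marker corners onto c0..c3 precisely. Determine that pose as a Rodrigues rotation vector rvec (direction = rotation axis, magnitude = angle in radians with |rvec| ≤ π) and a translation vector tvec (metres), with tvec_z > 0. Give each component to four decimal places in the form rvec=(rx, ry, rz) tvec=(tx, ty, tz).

rvec=(0.4158, 0.2817, -0.0117) tvec=(-0.4335, 0.2522, 1.3707)

Intrinsics K: fx=544.9, fy=769.1, cx=335.2, cy=240.2
Marker side s = 0.202 m; corners in marker frame (Z=0):
  M0 = (-0.1010, +0.1010, 0)
  M1 = (+0.1010, +0.1010, 0)
  M2 = (+0.1010, -0.1010, 0)
  M3 = (-0.1010, -0.1010, 0)
Detected image corners:
  c0 = (136.804054, 422.028563) px
  c1 = (205.391000, 434.440766) px
  c2 = (191.612425, 337.266916) px
  c3 = (119.534349, 328.058476) px
Planar DLT: solve 8×8 A·h = b for H (H[2,2]=1):
  H  [+315.47218 +124.32587 +162.85672]
  H  [-21.84923 +583.14342 +381.73787]
  H  [-0.19871 +0.28959 +1.00000]
B = K⁻¹H; ‖b₁‖=0.729578, ‖b₂‖=0.729578; λ = 2/(‖b₁‖+‖b₂‖) = 1.370655, sign → tz>0 ⇒ λ=+1.370655
r₁ = λ·B[:,0] = (+0.96109,+0.04612,-0.27236); r₂ = λ·B[:,1] = (+0.06856,+0.91529,+0.39693)
r₃ = r₁×r₂ = (+0.26759,-0.40016,+0.87651); SVD([r₁ r₂ r₃]) → R = UVᵀ:
  R  [+0.96109 +0.06856 +0.26759]
  R  [+0.04612 +0.91529 -0.40016]
  R  [-0.27236 +0.39693 +0.87651]
t = (-0.43352, +0.25224, +1.37065) m
tr R = 2.752886; θ = arccos((tr R − 1)/2) = 0.502372 rad = 28.784°
axis k = ((R−Rᵀ)₃₂, (R−Rᵀ)₁₃, (R−Rᵀ)₂₁) / (2 sinθ) = (+0.827698, +0.560690, -0.023298)
rvec = θ·k = (+0.415812, +0.281675, -0.011704)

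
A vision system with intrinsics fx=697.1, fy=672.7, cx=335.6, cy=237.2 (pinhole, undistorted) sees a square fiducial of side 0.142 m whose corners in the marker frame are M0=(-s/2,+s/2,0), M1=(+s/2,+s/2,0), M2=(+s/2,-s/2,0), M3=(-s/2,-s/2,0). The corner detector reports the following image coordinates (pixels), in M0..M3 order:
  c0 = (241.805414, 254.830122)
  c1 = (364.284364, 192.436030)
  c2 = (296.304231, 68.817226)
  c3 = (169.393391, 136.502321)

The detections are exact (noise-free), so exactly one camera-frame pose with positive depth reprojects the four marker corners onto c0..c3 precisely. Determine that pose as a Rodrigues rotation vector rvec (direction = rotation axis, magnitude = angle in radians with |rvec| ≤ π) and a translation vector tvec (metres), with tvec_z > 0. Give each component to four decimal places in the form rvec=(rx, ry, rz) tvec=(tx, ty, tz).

Intrinsics K: fx=697.1, fy=672.7, cx=335.6, cy=237.2
Marker side s = 0.142 m; corners in marker frame (Z=0):
  M0 = (-0.0710, +0.0710, 0)
  M1 = (+0.0710, +0.0710, 0)
  M2 = (+0.0710, -0.0710, 0)
  M3 = (-0.0710, -0.0710, 0)
Detected image corners:
  c0 = (241.805414, 254.830122) px
  c1 = (364.284364, 192.436030) px
  c2 = (296.304231, 68.817226) px
  c3 = (169.393391, 136.502321) px
Planar DLT: solve 8×8 A·h = b for H (H[2,2]=1):
  H  [+842.09759 +581.63486 +268.16797]
  H  [-479.31681 +904.81135 +164.85063]
  H  [-0.13314 +0.32525 +1.00000]
B = K⁻¹H; ‖b₁‖=1.441860, ‖b₂‖=1.441860; λ = 2/(‖b₁‖+‖b₂‖) = 0.693549, sign → tz>0 ⇒ λ=+0.693549
r₁ = λ·B[:,0] = (+0.88226,-0.46161,-0.09234); r₂ = λ·B[:,1] = (+0.47008,+0.85331,+0.22557)
r₃ = r₁×r₂ = (-0.02533,-0.24242,+0.96984); SVD([r₁ r₂ r₃]) → R = UVᵀ:
  R  [+0.88226 +0.47008 -0.02533]
  R  [-0.46161 +0.85331 -0.24242]
  R  [-0.09234 +0.22557 +0.96984]
t = (-0.06709, -0.07459, +0.69355) m
tr R = 2.705417; θ = arccos((tr R − 1)/2) = 0.549648 rad = 31.493°
axis k = ((R−Rᵀ)₃₂, (R−Rᵀ)₁₃, (R−Rᵀ)₂₁) / (2 sinθ) = (+0.447941, +0.064137, -0.891760)
rvec = θ·k = (+0.246210, +0.035253, -0.490154)

rvec=(0.2462, 0.0353, -0.4902) tvec=(-0.0671, -0.0746, 0.6935)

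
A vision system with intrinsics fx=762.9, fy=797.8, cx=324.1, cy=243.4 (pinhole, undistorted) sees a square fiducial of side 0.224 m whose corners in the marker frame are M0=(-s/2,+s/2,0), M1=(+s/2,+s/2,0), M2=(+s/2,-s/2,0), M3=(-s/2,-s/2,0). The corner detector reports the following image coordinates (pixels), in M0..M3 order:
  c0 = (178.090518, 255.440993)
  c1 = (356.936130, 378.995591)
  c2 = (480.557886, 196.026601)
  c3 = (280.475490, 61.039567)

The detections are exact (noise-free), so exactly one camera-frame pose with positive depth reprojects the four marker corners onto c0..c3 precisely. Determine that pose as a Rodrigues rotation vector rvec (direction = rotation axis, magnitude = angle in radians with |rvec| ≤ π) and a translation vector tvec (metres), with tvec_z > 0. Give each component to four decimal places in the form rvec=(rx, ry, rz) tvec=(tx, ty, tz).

rvec=(0.3421, 0.1426, 0.5656) tvec=(-0.0036, -0.0151, 0.7565)

Intrinsics K: fx=762.9, fy=797.8, cx=324.1, cy=243.4
Marker side s = 0.224 m; corners in marker frame (Z=0):
  M0 = (-0.1120, +0.1120, 0)
  M1 = (+0.1120, +0.1120, 0)
  M2 = (+0.1120, -0.1120, 0)
  M3 = (-0.1120, -0.1120, 0)
Detected image corners:
  c0 = (178.090518, 255.440993) px
  c1 = (356.936130, 378.995591) px
  c2 = (480.557886, 196.026601) px
  c3 = (280.475490, 61.039567) px
Planar DLT: solve 8×8 A·h = b for H (H[2,2]=1):
  H  [+826.68822 -351.99498 +320.49737]
  H  [+564.31387 +947.19118 +227.46767]
  H  [-0.05135 +0.46977 +1.00000]
B = K⁻¹H; ‖b₁‖=1.321872, ‖b₂‖=1.321872; λ = 2/(‖b₁‖+‖b₂‖) = 0.756503, sign → tz>0 ⇒ λ=+0.756503
r₁ = λ·B[:,0] = (+0.83626,+0.54696,-0.03885); r₂ = λ·B[:,1] = (-0.50002,+0.78974,+0.35538)
r₃ = r₁×r₂ = (+0.22506,-0.27777,+0.93391); SVD([r₁ r₂ r₃]) → R = UVᵀ:
  R  [+0.83626 -0.50002 +0.22506]
  R  [+0.54696 +0.78974 -0.27777]
  R  [-0.03885 +0.35538 +0.93391]
t = (-0.00357, -0.01511, +0.75650) m
tr R = 2.559912; θ = arccos((tr R − 1)/2) = 0.676200 rad = 38.743°
axis k = ((R−Rᵀ)₃₂, (R−Rᵀ)₁₃, (R−Rᵀ)₂₁) / (2 sinθ) = (+0.505841, +0.210843, +0.836462)
rvec = θ·k = (+0.342050, +0.142572, +0.565616)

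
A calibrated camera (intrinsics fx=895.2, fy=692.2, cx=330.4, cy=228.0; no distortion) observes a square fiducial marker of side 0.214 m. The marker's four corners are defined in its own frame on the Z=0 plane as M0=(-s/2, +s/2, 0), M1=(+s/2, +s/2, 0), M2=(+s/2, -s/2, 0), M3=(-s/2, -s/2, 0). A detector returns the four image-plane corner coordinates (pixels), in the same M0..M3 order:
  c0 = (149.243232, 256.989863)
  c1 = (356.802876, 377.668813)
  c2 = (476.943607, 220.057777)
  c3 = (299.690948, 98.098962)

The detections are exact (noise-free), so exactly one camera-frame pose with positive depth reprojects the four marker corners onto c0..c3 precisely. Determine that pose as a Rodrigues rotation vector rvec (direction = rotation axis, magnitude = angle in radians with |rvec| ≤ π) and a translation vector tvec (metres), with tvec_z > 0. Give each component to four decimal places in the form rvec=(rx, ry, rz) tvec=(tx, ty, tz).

rvec=(-0.2460, -0.4025, 0.6255) tvec=(-0.0020, 0.0095, 0.7400)

Intrinsics K: fx=895.2, fy=692.2, cx=330.4, cy=228.0
Marker side s = 0.214 m; corners in marker frame (Z=0):
  M0 = (-0.1070, +0.1070, 0)
  M1 = (+0.1070, +0.1070, 0)
  M2 = (+0.1070, -0.1070, 0)
  M3 = (-0.1070, -0.1070, 0)
Detected image corners:
  c0 = (149.243232, 256.989863) px
  c1 = (356.802876, 377.668813) px
  c2 = (476.943607, 220.057777) px
  c3 = (299.690948, 98.098962) px
Planar DLT: solve 8×8 A·h = b for H (H[2,2]=1):
  H  [+1021.04471 -777.07483 +328.03367]
  H  [+660.24137 +629.55793 +236.84004]
  H  [+0.39119 -0.46098 +1.00000]
B = K⁻¹H; ‖b₁‖=1.351306, ‖b₂‖=1.351306; λ = 2/(‖b₁‖+‖b₂‖) = 0.740025, sign → tz>0 ⇒ λ=+0.740025
r₁ = λ·B[:,0] = (+0.73721,+0.61050,+0.28949); r₂ = λ·B[:,1] = (-0.51647,+0.78542,-0.34114)
r₃ = r₁×r₂ = (-0.43564,+0.10198,+0.89433); SVD([r₁ r₂ r₃]) → R = UVᵀ:
  R  [+0.73721 -0.51647 -0.43564]
  R  [+0.61050 +0.78542 +0.10198]
  R  [+0.28949 -0.34114 +0.89433]
t = (-0.00196, +0.00945, +0.74003) m
tr R = 2.416957; θ = arccos((tr R − 1)/2) = 0.783456 rad = 44.889°
axis k = ((R−Rᵀ)₃₂, (R−Rᵀ)₁₃, (R−Rᵀ)₂₁) / (2 sinθ) = (-0.313939, -0.513742, +0.798443)
rvec = θ·k = (-0.245958, -0.402495, +0.625545)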